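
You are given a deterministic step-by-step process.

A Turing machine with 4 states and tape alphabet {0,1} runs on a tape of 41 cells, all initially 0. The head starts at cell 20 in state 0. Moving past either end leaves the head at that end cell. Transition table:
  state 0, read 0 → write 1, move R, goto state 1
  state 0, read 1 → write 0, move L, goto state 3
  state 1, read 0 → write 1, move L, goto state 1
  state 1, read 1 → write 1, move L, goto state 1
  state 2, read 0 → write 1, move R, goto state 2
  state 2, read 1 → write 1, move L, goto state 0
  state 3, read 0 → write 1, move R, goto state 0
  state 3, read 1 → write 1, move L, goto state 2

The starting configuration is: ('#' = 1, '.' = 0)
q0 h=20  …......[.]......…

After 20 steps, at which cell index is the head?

2

gen 0: q0 h=20  …......[.]......…
gen 1: q1 h=21  ….....#[.]......…
gen 2: q1 h=20  …......[#]#.....…
gen 3: q1 h=19  …......[.]##....…
gen 4: q1 h=18  …......[.]###...…
gen 5: q1 h=17  …......[.]####..…
gen 6: q1 h=16  …......[.]#####.…
gen 7: q1 h=15  …......[.]######…
gen 8: q1 h=14  …......[.]######…
gen 9: q1 h=13  …......[.]######…
gen 10: q1 h=12  …......[.]######…
gen 11: q1 h=11  …......[.]######…
gen 12: q1 h=10  …......[.]######…
gen 13: q1 h= 9  …......[.]######…
gen 14: q1 h= 8  …......[.]######…
gen 15: q1 h= 7  …......[.]######…
gen 16: q1 h= 6  |......[.]######…
gen 17: q1 h= 5  |.....[.]######…
gen 18: q1 h= 4  |....[.]######…
gen 19: q1 h= 3  |...[.]######…
gen 20: q1 h= 2  |..[.]######…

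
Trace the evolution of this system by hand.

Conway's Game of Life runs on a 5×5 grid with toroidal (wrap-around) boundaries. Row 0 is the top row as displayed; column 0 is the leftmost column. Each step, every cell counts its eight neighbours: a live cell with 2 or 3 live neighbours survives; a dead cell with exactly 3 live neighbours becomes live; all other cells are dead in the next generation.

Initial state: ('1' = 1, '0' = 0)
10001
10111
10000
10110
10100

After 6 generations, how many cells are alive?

2

gen 0: 10001
10111
10000
10110
10100
gen 1: 00100
00010
10000
10110
10100
gen 2: 01110
00000
01110
10110
00101
gen 3: 01110
00000
01011
10000
10001
gen 4: 11111
11001
10001
01010
10111
gen 5: 00000
00000
00110
01000
00000
gen 6: 00000
00000
00100
00100
00000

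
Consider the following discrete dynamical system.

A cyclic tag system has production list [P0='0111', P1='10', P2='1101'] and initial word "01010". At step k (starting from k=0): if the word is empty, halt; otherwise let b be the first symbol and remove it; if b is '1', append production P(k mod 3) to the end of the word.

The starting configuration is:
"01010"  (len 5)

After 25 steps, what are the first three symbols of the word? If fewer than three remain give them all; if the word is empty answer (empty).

step 0: "01010"  (len 5)
step 1: "1010"  (len 4)
step 2: "01010"  (len 5)
step 3: "1010"  (len 4)
step 4: "0100111"  (len 7)
step 5: "100111"  (len 6)
step 6: "001111101"  (len 9)
step 7: "01111101"  (len 8)
step 8: "1111101"  (len 7)
step 9: "1111011101"  (len 10)
step 10: "1110111010111"  (len 13)
step 11: "11011101011110"  (len 14)
step 12: "10111010111101101"  (len 17)
step 13: "01110101111011010111"  (len 20)
step 14: "1110101111011010111"  (len 19)
step 15: "1101011110110101111101"  (len 22)
step 16: "1010111101101011111010111"  (len 25)
step 17: "01011110110101111101011110"  (len 26)
step 18: "1011110110101111101011110"  (len 25)
step 19: "0111101101011111010111100111"  (len 28)
step 20: "111101101011111010111100111"  (len 27)
step 21: "111011010111110101111001111101"  (len 30)
step 22: "110110101111101011110011111010111"  (len 33)
step 23: "1011010111110101111001111101011110"  (len 34)
step 24: "0110101111101011110011111010111101101"  (len 37)
step 25: "110101111101011110011111010111101101"  (len 36)

110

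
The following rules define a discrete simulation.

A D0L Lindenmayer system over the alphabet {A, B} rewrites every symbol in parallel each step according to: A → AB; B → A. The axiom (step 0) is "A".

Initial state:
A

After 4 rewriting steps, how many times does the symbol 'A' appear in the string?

0) A
1) AB
2) ABA
3) ABAAB
4) ABAABABA

5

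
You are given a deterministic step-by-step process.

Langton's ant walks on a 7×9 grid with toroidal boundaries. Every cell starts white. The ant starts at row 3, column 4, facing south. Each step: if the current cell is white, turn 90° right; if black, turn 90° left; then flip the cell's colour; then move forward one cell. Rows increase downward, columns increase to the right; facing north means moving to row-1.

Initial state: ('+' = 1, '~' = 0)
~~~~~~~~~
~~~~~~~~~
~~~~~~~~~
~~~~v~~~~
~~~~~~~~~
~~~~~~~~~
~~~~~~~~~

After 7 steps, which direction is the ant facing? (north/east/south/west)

west

[0] ~~~~~~~~~
~~~~~~~~~
~~~~~~~~~
~~~~v~~~~
~~~~~~~~~
~~~~~~~~~
~~~~~~~~~
[1] ~~~~~~~~~
~~~~~~~~~
~~~~~~~~~
~~~<+~~~~
~~~~~~~~~
~~~~~~~~~
~~~~~~~~~
[2] ~~~~~~~~~
~~~~~~~~~
~~~^~~~~~
~~~++~~~~
~~~~~~~~~
~~~~~~~~~
~~~~~~~~~
[3] ~~~~~~~~~
~~~~~~~~~
~~~+>~~~~
~~~++~~~~
~~~~~~~~~
~~~~~~~~~
~~~~~~~~~
[4] ~~~~~~~~~
~~~~~~~~~
~~~++~~~~
~~~+v~~~~
~~~~~~~~~
~~~~~~~~~
~~~~~~~~~
[5] ~~~~~~~~~
~~~~~~~~~
~~~++~~~~
~~~+~>~~~
~~~~~~~~~
~~~~~~~~~
~~~~~~~~~
[6] ~~~~~~~~~
~~~~~~~~~
~~~++~~~~
~~~+~+~~~
~~~~~v~~~
~~~~~~~~~
~~~~~~~~~
[7] ~~~~~~~~~
~~~~~~~~~
~~~++~~~~
~~~+~+~~~
~~~~<+~~~
~~~~~~~~~
~~~~~~~~~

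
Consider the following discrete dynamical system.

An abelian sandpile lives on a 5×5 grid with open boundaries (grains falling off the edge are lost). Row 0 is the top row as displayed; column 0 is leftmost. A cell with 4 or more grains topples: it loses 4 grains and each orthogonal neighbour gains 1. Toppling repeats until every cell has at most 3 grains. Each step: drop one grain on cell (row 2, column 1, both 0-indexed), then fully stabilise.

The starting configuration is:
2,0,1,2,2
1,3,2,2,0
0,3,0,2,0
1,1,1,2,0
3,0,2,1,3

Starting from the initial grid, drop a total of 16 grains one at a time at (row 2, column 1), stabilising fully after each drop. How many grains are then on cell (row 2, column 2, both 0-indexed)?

k=0  2,0,1,2,2
1,3,2,2,0
0,3,0,2,0
1,1,1,2,0
3,0,2,1,3
k=1  2,1,1,2,2
2,0,3,2,0
1,1,1,2,0
1,2,1,2,0
3,0,2,1,3
k=2  2,1,1,2,2
2,0,3,2,0
1,2,1,2,0
1,2,1,2,0
3,0,2,1,3
k=3  2,1,1,2,2
2,0,3,2,0
1,3,1,2,0
1,2,1,2,0
3,0,2,1,3
k=4  2,1,1,2,2
2,1,3,2,0
2,0,2,2,0
1,3,1,2,0
3,0,2,1,3
k=5  2,1,1,2,2
2,1,3,2,0
2,1,2,2,0
1,3,1,2,0
3,0,2,1,3
k=6  2,1,1,2,2
2,1,3,2,0
2,2,2,2,0
1,3,1,2,0
3,0,2,1,3
k=7  2,1,1,2,2
2,1,3,2,0
2,3,2,2,0
1,3,1,2,0
3,0,2,1,3
k=8  2,1,1,2,2
2,2,3,2,0
3,1,3,2,0
2,0,2,2,0
3,1,2,1,3
k=9  2,1,1,2,2
2,2,3,2,0
3,2,3,2,0
2,0,2,2,0
3,1,2,1,3
k=10  2,1,1,2,2
2,2,3,2,0
3,3,3,2,0
2,0,2,2,0
3,1,2,1,3
k=11  3,2,2,2,2
0,1,1,3,0
1,3,1,3,0
3,1,3,2,0
3,1,2,1,3
k=12  3,2,2,2,2
0,2,1,3,0
2,0,2,3,0
3,2,3,2,0
3,1,2,1,3
k=13  3,2,2,2,2
0,2,1,3,0
2,1,2,3,0
3,2,3,2,0
3,1,2,1,3
k=14  3,2,2,2,2
0,2,1,3,0
2,2,2,3,0
3,2,3,2,0
3,1,2,1,3
k=15  3,2,2,2,2
0,2,1,3,0
2,3,2,3,0
3,2,3,2,0
3,1,2,1,3
k=16  3,2,2,2,2
0,3,1,3,0
3,0,3,3,0
3,3,3,2,0
3,1,2,1,3

3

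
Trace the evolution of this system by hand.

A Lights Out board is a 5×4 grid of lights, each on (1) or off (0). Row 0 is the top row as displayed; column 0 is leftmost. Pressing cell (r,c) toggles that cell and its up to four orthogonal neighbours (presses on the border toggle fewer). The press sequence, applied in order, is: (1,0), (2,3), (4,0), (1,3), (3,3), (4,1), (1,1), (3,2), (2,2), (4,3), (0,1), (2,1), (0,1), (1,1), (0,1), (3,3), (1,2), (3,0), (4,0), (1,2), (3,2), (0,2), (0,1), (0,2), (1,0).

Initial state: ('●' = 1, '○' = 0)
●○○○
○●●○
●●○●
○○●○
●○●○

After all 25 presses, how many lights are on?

k=0  ●○○○
○●●○
●●○●
○○●○
●○●○
k=1  ○○○○
●○●○
○●○●
○○●○
●○●○
k=2  ○○○○
●○●●
○●●○
○○●●
●○●○
k=3  ○○○○
●○●●
○●●○
●○●●
○●●○
k=4  ○○○●
●○○○
○●●●
●○●●
○●●○
k=5  ○○○●
●○○○
○●●○
●○○○
○●●●
k=6  ○○○●
●○○○
○●●○
●●○○
●○○●
k=7  ○●○●
○●●○
○○●○
●●○○
●○○●
k=8  ○●○●
○●●○
○○○○
●○●●
●○●●
k=9  ○●○●
○●○○
○●●●
●○○●
●○●●
k=10  ○●○●
○●○○
○●●●
●○○○
●○○○
k=11  ●○●●
○○○○
○●●●
●○○○
●○○○
k=12  ●○●●
○●○○
●○○●
●●○○
●○○○
k=13  ○●○●
○○○○
●○○●
●●○○
●○○○
k=14  ○○○●
●●●○
●●○●
●●○○
●○○○
k=15  ●●●●
●○●○
●●○●
●●○○
●○○○
k=16  ●●●●
●○●○
●●○○
●●●●
●○○●
k=17  ●●○●
●●○●
●●●○
●●●●
●○○●
k=18  ●●○●
●●○●
○●●○
○○●●
○○○●
k=19  ●●○●
●●○●
○●●○
●○●●
●●○●
k=20  ●●●●
●○●○
○●○○
●○●●
●●○●
k=21  ●●●●
●○●○
○●●○
●●○○
●●●●
k=22  ●○○○
●○○○
○●●○
●●○○
●●●●
k=23  ○●●○
●●○○
○●●○
●●○○
●●●●
k=24  ○○○●
●●●○
○●●○
●●○○
●●●●
k=25  ●○○●
○○●○
●●●○
●●○○
●●●●

12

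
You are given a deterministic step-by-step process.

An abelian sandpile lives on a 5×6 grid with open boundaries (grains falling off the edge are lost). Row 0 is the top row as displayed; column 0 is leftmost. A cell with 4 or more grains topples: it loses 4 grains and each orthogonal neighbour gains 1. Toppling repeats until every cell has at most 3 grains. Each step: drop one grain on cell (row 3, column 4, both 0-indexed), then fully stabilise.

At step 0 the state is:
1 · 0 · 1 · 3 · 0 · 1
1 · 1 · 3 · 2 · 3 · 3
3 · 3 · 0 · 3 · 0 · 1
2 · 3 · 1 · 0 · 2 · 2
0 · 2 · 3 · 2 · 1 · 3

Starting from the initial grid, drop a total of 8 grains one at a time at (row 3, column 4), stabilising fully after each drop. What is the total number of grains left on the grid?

gen 0: 1 · 0 · 1 · 3 · 0 · 1
1 · 1 · 3 · 2 · 3 · 3
3 · 3 · 0 · 3 · 0 · 1
2 · 3 · 1 · 0 · 2 · 2
0 · 2 · 3 · 2 · 1 · 3
gen 1: 1 · 0 · 1 · 3 · 0 · 1
1 · 1 · 3 · 2 · 3 · 3
3 · 3 · 0 · 3 · 0 · 1
2 · 3 · 1 · 0 · 3 · 2
0 · 2 · 3 · 2 · 1 · 3
gen 2: 1 · 0 · 1 · 3 · 0 · 1
1 · 1 · 3 · 2 · 3 · 3
3 · 3 · 0 · 3 · 1 · 1
2 · 3 · 1 · 1 · 0 · 3
0 · 2 · 3 · 2 · 2 · 3
gen 3: 1 · 0 · 1 · 3 · 0 · 1
1 · 1 · 3 · 2 · 3 · 3
3 · 3 · 0 · 3 · 1 · 1
2 · 3 · 1 · 1 · 1 · 3
0 · 2 · 3 · 2 · 2 · 3
gen 4: 1 · 0 · 1 · 3 · 0 · 1
1 · 1 · 3 · 2 · 3 · 3
3 · 3 · 0 · 3 · 1 · 1
2 · 3 · 1 · 1 · 2 · 3
0 · 2 · 3 · 2 · 2 · 3
gen 5: 1 · 0 · 1 · 3 · 0 · 1
1 · 1 · 3 · 2 · 3 · 3
3 · 3 · 0 · 3 · 1 · 1
2 · 3 · 1 · 1 · 3 · 3
0 · 2 · 3 · 2 · 2 · 3
gen 6: 1 · 0 · 1 · 3 · 0 · 1
1 · 1 · 3 · 2 · 3 · 3
3 · 3 · 0 · 3 · 2 · 2
2 · 3 · 1 · 2 · 2 · 1
0 · 2 · 3 · 3 · 0 · 1
gen 7: 1 · 0 · 1 · 3 · 0 · 1
1 · 1 · 3 · 2 · 3 · 3
3 · 3 · 0 · 3 · 2 · 2
2 · 3 · 1 · 2 · 3 · 1
0 · 2 · 3 · 3 · 0 · 1
gen 8: 1 · 0 · 1 · 3 · 0 · 1
1 · 1 · 3 · 2 · 3 · 3
3 · 3 · 0 · 3 · 3 · 2
2 · 3 · 1 · 3 · 0 · 2
0 · 2 · 3 · 3 · 1 · 1

54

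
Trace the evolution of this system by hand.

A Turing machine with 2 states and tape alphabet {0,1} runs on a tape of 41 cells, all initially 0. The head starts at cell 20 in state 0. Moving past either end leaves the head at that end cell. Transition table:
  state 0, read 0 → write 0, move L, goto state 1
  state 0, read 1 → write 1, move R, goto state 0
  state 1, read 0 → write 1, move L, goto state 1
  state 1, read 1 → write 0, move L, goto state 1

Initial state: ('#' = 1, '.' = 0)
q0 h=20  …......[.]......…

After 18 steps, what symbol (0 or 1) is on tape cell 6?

1

[0] q0 h=20  …......[.]......…
[1] q1 h=19  …......[.]......…
[2] q1 h=18  …......[.]#.....…
[3] q1 h=17  …......[.]##....…
[4] q1 h=16  …......[.]###...…
[5] q1 h=15  …......[.]####..…
[6] q1 h=14  …......[.]#####.…
[7] q1 h=13  …......[.]######…
[8] q1 h=12  …......[.]######…
[9] q1 h=11  …......[.]######…
[10] q1 h=10  …......[.]######…
[11] q1 h= 9  …......[.]######…
[12] q1 h= 8  …......[.]######…
[13] q1 h= 7  …......[.]######…
[14] q1 h= 6  |......[.]######…
[15] q1 h= 5  |.....[.]######…
[16] q1 h= 4  |....[.]######…
[17] q1 h= 3  |...[.]######…
[18] q1 h= 2  |..[.]######…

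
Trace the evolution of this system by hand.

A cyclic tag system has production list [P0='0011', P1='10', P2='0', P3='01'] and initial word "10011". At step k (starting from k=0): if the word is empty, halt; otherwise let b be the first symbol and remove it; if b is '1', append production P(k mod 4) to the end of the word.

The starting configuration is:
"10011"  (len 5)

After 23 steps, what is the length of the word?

13

k=0  "10011"  (len 5)
k=1  "00110011"  (len 8)
k=2  "0110011"  (len 7)
k=3  "110011"  (len 6)
k=4  "1001101"  (len 7)
k=5  "0011010011"  (len 10)
k=6  "011010011"  (len 9)
k=7  "11010011"  (len 8)
k=8  "101001101"  (len 9)
k=9  "010011010011"  (len 12)
k=10  "10011010011"  (len 11)
k=11  "00110100110"  (len 11)
k=12  "0110100110"  (len 10)
k=13  "110100110"  (len 9)
k=14  "1010011010"  (len 10)
k=15  "0100110100"  (len 10)
k=16  "100110100"  (len 9)
k=17  "001101000011"  (len 12)
k=18  "01101000011"  (len 11)
k=19  "1101000011"  (len 10)
k=20  "10100001101"  (len 11)
k=21  "01000011010011"  (len 14)
k=22  "1000011010011"  (len 13)
k=23  "0000110100110"  (len 13)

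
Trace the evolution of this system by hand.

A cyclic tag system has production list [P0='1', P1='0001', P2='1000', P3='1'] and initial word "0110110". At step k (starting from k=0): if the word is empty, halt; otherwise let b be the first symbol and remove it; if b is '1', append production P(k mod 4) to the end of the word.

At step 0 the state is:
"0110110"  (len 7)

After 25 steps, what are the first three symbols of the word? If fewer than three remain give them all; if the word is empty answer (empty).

111

step 0: "0110110"  (len 7)
step 1: "110110"  (len 6)
step 2: "101100001"  (len 9)
step 3: "011000011000"  (len 12)
step 4: "11000011000"  (len 11)
step 5: "10000110001"  (len 11)
step 6: "00001100010001"  (len 14)
step 7: "0001100010001"  (len 13)
step 8: "001100010001"  (len 12)
step 9: "01100010001"  (len 11)
step 10: "1100010001"  (len 10)
step 11: "1000100011000"  (len 13)
step 12: "0001000110001"  (len 13)
step 13: "001000110001"  (len 12)
step 14: "01000110001"  (len 11)
step 15: "1000110001"  (len 10)
step 16: "0001100011"  (len 10)
step 17: "001100011"  (len 9)
step 18: "01100011"  (len 8)
step 19: "1100011"  (len 7)
step 20: "1000111"  (len 7)
step 21: "0001111"  (len 7)
step 22: "001111"  (len 6)
step 23: "01111"  (len 5)
step 24: "1111"  (len 4)
step 25: "1111"  (len 4)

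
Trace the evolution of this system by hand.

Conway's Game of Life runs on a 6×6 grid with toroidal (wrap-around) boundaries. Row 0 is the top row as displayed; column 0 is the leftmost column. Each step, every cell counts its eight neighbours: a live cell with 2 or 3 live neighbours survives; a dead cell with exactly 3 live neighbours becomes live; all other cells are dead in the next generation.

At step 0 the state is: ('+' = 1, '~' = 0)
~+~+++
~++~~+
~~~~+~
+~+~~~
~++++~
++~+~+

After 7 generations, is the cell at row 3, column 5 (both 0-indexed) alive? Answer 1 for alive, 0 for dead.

1

step 0: ~+~+++
~++~~+
~~~~+~
+~+~~~
~++++~
++~+~+
step 1: ~~~+~~
~++~~+
+~++~+
~~+~++
~~~~+~
~~~~~~
step 2: ~~+~~~
~+~~~+
~~~~~~
+++~~~
~~~+++
~~~~~~
step 3: ~~~~~~
~~~~~~
~~+~~~
++++++
++++++
~~~++~
step 4: ~~~~~~
~~~~~~
+~+~++
~~~~~~
~~~~~~
++~~~~
step 5: ~~~~~~
~~~~~+
~~~~~+
~~~~~+
~~~~~~
~~~~~~
step 6: ~~~~~~
~~~~~~
+~~~++
~~~~~~
~~~~~~
~~~~~~
step 7: ~~~~~~
~~~~~+
~~~~~+
~~~~~+
~~~~~~
~~~~~~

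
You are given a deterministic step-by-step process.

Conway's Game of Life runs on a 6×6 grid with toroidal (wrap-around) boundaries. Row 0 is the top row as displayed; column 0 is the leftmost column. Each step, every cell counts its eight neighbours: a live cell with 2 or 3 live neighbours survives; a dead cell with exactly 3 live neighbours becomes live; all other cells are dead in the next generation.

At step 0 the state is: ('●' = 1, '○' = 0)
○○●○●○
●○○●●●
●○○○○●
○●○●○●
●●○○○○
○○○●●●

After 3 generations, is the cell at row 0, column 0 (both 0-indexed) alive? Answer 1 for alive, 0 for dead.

0

[0] ○○●○●○
●○○●●●
●○○○○●
○●○●○●
●●○○○○
○○○●●●
[1] ●○●○○○
●●○●○○
○●●●○○
○●●○●●
○●○●○○
●●●●●●
[2] ○○○○○○
●○○●○○
○○○○○●
○○○○●○
○○○○○○
○○○○●●
[3] ○○○○●●
○○○○○○
○○○○●●
○○○○○○
○○○○●●
○○○○○○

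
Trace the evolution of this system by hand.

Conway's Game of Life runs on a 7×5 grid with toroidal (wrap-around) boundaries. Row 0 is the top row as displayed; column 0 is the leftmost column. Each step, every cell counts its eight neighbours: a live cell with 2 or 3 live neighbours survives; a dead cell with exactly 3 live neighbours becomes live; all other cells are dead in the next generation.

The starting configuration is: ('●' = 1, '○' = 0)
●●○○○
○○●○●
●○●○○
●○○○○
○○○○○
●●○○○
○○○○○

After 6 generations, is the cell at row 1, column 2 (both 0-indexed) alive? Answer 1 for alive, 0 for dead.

1

gen 0: ●●○○○
○○●○●
●○●○○
●○○○○
○○○○○
●●○○○
○○○○○
gen 1: ●●○○○
○○●●●
●○○●●
○●○○○
●●○○○
○○○○○
○○○○○
gen 2: ●●●●●
○○●○○
●●○○○
○●●○○
●●○○○
○○○○○
○○○○○
gen 3: ●●●●●
○○○○○
●○○○○
○○●○○
●●●○○
○○○○○
●●●●●
gen 4: ○○○○○
○○●●○
○○○○○
●○●○○
○●●○○
○○○○○
○○○○○
gen 5: ○○○○○
○○○○○
○●●●○
○○●○○
○●●○○
○○○○○
○○○○○
gen 6: ○○○○○
○○●○○
○●●●○
○○○○○
○●●○○
○○○○○
○○○○○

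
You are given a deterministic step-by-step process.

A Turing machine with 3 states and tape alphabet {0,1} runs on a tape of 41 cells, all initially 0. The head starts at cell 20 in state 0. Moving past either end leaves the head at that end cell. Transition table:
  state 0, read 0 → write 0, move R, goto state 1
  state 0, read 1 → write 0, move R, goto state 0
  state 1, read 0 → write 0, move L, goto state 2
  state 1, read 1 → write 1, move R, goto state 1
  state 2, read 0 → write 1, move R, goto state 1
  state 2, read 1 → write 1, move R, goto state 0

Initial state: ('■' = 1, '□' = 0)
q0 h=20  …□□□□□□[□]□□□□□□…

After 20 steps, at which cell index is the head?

[0] q0 h=20  …□□□□□□[□]□□□□□□…
[1] q1 h=21  …□□□□□□[□]□□□□□□…
[2] q2 h=20  …□□□□□□[□]□□□□□□…
[3] q1 h=21  …□□□□□■[□]□□□□□□…
[4] q2 h=20  …□□□□□□[■]□□□□□□…
[5] q0 h=21  …□□□□□■[□]□□□□□□…
[6] q1 h=22  …□□□□■□[□]□□□□□□…
[7] q2 h=21  …□□□□□■[□]□□□□□□…
[8] q1 h=22  …□□□□■■[□]□□□□□□…
[9] q2 h=21  …□□□□□■[■]□□□□□□…
[10] q0 h=22  …□□□□■■[□]□□□□□□…
[11] q1 h=23  …□□□■■□[□]□□□□□□…
[12] q2 h=22  …□□□□■■[□]□□□□□□…
[13] q1 h=23  …□□□■■■[□]□□□□□□…
[14] q2 h=22  …□□□□■■[■]□□□□□□…
[15] q0 h=23  …□□□■■■[□]□□□□□□…
[16] q1 h=24  …□□■■■□[□]□□□□□□…
[17] q2 h=23  …□□□■■■[□]□□□□□□…
[18] q1 h=24  …□□■■■■[□]□□□□□□…
[19] q2 h=23  …□□□■■■[■]□□□□□□…
[20] q0 h=24  …□□■■■■[□]□□□□□□…

24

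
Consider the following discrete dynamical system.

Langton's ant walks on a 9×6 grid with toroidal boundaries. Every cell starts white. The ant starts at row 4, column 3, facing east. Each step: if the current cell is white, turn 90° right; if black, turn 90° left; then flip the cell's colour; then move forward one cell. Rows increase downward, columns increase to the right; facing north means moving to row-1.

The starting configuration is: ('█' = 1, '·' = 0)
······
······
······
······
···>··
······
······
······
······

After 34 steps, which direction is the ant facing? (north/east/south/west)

k=0  ······
······
······
······
···>··
······
······
······
······
k=1  ······
······
······
······
···█··
···v··
······
······
······
k=2  ······
······
······
······
···█··
··<█··
······
······
······
k=3  ······
······
······
······
··^█··
··██··
······
······
······
k=4  ······
······
······
······
··█>··
··██··
······
······
······
k=5  ······
······
······
···^··
··█···
··██··
······
······
······
k=6  ······
······
······
···█>·
··█···
··██··
······
······
······
k=7  ······
······
······
···██·
··█·v·
··██··
······
······
······
k=8  ······
······
······
···██·
··█<█·
··██··
······
······
······
k=9  ······
······
······
···^█·
··███·
··██··
······
······
······
k=10  ······
······
······
··<·█·
··███·
··██··
······
······
······
k=11  ······
······
··^···
··█·█·
··███·
··██··
······
······
······
k=12  ······
······
··█>··
··█·█·
··███·
··██··
······
······
······
k=13  ······
······
··██··
··█v█·
··███·
··██··
······
······
······
k=14  ······
······
··██··
··<██·
··███·
··██··
······
······
······
k=15  ······
······
··██··
···██·
··v██·
··██··
······
······
······
k=16  ······
······
··██··
···██·
···>█·
··██··
······
······
······
k=17  ······
······
··██··
···^█·
····█·
··██··
······
······
······
k=18  ······
······
··██··
··<·█·
····█·
··██··
······
······
······
k=19  ······
······
··^█··
··█·█·
····█·
··██··
······
······
······
k=20  ······
······
·<·█··
··█·█·
····█·
··██··
······
······
······
k=21  ······
·^····
·█·█··
··█·█·
····█·
··██··
······
······
······
k=22  ······
·█>···
·█·█··
··█·█·
····█·
··██··
······
······
······
k=23  ······
·██···
·█v█··
··█·█·
····█·
··██··
······
······
······
k=24  ······
·██···
·<██··
··█·█·
····█·
··██··
······
······
······
k=25  ······
·██···
··██··
·v█·█·
····█·
··██··
······
······
······
k=26  ······
·██···
··██··
<██·█·
····█·
··██··
······
······
······
k=27  ······
·██···
^·██··
███·█·
····█·
··██··
······
······
······
k=28  ······
·██···
█>██··
███·█·
····█·
··██··
······
······
······
k=29  ······
·██···
████··
█v█·█·
····█·
··██··
······
······
······
k=30  ······
·██···
████··
█·>·█·
····█·
··██··
······
······
······
k=31  ······
·██···
██^█··
█···█·
····█·
··██··
······
······
······
k=32  ······
·██···
█<·█··
█···█·
····█·
··██··
······
······
······
k=33  ······
·██···
█··█··
█v··█·
····█·
··██··
······
······
······
k=34  ······
·██···
█··█··
<█··█·
····█·
··██··
······
······
······

west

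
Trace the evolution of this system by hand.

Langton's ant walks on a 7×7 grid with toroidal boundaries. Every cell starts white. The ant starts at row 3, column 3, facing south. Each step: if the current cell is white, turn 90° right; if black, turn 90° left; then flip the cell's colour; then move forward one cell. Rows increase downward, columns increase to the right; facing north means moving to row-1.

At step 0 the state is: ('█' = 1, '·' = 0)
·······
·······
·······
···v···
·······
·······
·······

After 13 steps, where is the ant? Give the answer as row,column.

gen 0: ·······
·······
·······
···v···
·······
·······
·······
gen 1: ·······
·······
·······
··<█···
·······
·······
·······
gen 2: ·······
·······
··^····
··██···
·······
·······
·······
gen 3: ·······
·······
··█>···
··██···
·······
·······
·······
gen 4: ·······
·······
··██···
··█v···
·······
·······
·······
gen 5: ·······
·······
··██···
··█·>··
·······
·······
·······
gen 6: ·······
·······
··██···
··█·█··
····v··
·······
·······
gen 7: ·······
·······
··██···
··█·█··
···<█··
·······
·······
gen 8: ·······
·······
··██···
··█^█··
···██··
·······
·······
gen 9: ·······
·······
··██···
··██>··
···██··
·······
·······
gen 10: ·······
·······
··██^··
··██···
···██··
·······
·······
gen 11: ·······
·······
··███>·
··██···
···██··
·······
·······
gen 12: ·······
·······
··████·
··██·v·
···██··
·······
·······
gen 13: ·······
·······
··████·
··██<█·
···██··
·······
·······

3,4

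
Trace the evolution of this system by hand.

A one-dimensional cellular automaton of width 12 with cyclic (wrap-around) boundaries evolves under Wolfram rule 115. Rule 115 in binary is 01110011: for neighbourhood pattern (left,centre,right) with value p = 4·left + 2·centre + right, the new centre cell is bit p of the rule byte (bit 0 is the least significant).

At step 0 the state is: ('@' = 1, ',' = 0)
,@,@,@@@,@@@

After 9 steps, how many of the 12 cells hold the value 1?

0) ,@,@,@@@,@@@
1) @,@,@,,@@,,@
2) @@,@,@@,@@@,
3) ,@@,@,@@,,@@
4) @,@@,@,@@@,@
5) @@,@@,@,,@@,
6) ,@@,@@,@@,@@
7) @,@@,@@,@@,@
8) @@,@@,@@,@@,
9) ,@@,@@,@@,@@

8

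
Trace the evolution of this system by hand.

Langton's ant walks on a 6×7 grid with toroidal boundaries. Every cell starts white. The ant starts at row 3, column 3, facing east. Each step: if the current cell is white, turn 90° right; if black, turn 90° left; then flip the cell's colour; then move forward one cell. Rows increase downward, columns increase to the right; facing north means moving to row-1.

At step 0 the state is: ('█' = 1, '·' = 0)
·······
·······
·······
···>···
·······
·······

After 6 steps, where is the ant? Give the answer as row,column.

0) ·······
·······
·······
···>···
·······
·······
1) ·······
·······
·······
···█···
···v···
·······
2) ·······
·······
·······
···█···
··<█···
·······
3) ·······
·······
·······
··^█···
··██···
·······
4) ·······
·······
·······
··█>···
··██···
·······
5) ·······
·······
···^···
··█····
··██···
·······
6) ·······
·······
···█>··
··█····
··██···
·······

2,4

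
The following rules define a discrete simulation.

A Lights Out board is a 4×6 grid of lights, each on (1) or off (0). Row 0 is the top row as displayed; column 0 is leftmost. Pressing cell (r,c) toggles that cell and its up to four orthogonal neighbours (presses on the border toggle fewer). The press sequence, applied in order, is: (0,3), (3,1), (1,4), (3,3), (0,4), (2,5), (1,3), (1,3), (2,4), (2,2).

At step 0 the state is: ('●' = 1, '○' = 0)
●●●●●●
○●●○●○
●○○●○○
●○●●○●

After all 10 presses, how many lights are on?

8

0) ●●●●●●
○●●○●○
●○○●○○
●○●●○●
1) ●●○○○●
○●●●●○
●○○●○○
●○●●○●
2) ●●○○○●
○●●●●○
●●○●○○
○●○●○●
3) ●●○○●●
○●●○○●
●●○●●○
○●○●○●
4) ●●○○●●
○●●○○●
●●○○●○
○●●○●●
5) ●●○●○○
○●●○●●
●●○○●○
○●●○●●
6) ●●○●○○
○●●○●○
●●○○○●
○●●○●○
7) ●●○○○○
○●○●○○
●●○●○●
○●●○●○
8) ●●○●○○
○●●○●○
●●○○○●
○●●○●○
9) ●●○●○○
○●●○○○
●●○●●○
○●●○○○
10) ●●○●○○
○●○○○○
●○●○●○
○●○○○○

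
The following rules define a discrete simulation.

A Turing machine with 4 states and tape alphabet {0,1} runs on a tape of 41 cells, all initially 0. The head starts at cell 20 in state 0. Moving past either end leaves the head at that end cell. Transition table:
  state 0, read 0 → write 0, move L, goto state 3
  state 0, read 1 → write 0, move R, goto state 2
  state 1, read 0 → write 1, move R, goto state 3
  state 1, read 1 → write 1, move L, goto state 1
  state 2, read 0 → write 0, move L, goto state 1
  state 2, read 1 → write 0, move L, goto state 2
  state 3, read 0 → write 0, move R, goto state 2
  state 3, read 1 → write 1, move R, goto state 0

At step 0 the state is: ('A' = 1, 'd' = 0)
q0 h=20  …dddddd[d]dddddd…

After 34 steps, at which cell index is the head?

0) q0 h=20  …dddddd[d]dddddd…
1) q3 h=19  …dddddd[d]dddddd…
2) q2 h=20  …dddddd[d]dddddd…
3) q1 h=19  …dddddd[d]dddddd…
4) q3 h=20  …dddddA[d]dddddd…
5) q2 h=21  …ddddAd[d]dddddd…
6) q1 h=20  …dddddA[d]dddddd…
7) q3 h=21  …ddddAA[d]dddddd…
8) q2 h=22  …dddAAd[d]dddddd…
9) q1 h=21  …ddddAA[d]dddddd…
10) q3 h=22  …dddAAA[d]dddddd…
11) q2 h=23  …ddAAAd[d]dddddd…
12) q1 h=22  …dddAAA[d]dddddd…
13) q3 h=23  …ddAAAA[d]dddddd…
14) q2 h=24  …dAAAAd[d]dddddd…
15) q1 h=23  …ddAAAA[d]dddddd…
16) q3 h=24  …dAAAAA[d]dddddd…
17) q2 h=25  …AAAAAd[d]dddddd…
18) q1 h=24  …dAAAAA[d]dddddd…
19) q3 h=25  …AAAAAA[d]dddddd…
20) q2 h=26  …AAAAAd[d]dddddd…
21) q1 h=25  …AAAAAA[d]dddddd…
22) q3 h=26  …AAAAAA[d]dddddd…
23) q2 h=27  …AAAAAd[d]dddddd…
24) q1 h=26  …AAAAAA[d]dddddd…
25) q3 h=27  …AAAAAA[d]dddddd…
26) q2 h=28  …AAAAAd[d]dddddd…
27) q1 h=27  …AAAAAA[d]dddddd…
28) q3 h=28  …AAAAAA[d]dddddd…
29) q2 h=29  …AAAAAd[d]dddddd…
30) q1 h=28  …AAAAAA[d]dddddd…
31) q3 h=29  …AAAAAA[d]dddddd…
32) q2 h=30  …AAAAAd[d]dddddd…
33) q1 h=29  …AAAAAA[d]dddddd…
34) q3 h=30  …AAAAAA[d]dddddd…

30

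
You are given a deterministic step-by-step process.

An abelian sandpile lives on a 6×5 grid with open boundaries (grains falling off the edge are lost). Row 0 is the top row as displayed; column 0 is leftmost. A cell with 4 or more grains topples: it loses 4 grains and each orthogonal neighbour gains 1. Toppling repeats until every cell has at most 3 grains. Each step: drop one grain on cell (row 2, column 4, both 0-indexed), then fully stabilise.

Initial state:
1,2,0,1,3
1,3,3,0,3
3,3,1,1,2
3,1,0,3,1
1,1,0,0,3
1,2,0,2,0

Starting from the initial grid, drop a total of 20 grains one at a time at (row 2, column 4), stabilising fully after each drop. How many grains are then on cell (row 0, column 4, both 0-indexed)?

2

t=0: 1,2,0,1,3
1,3,3,0,3
3,3,1,1,2
3,1,0,3,1
1,1,0,0,3
1,2,0,2,0
t=1: 1,2,0,1,3
1,3,3,0,3
3,3,1,1,3
3,1,0,3,1
1,1,0,0,3
1,2,0,2,0
t=2: 1,2,0,2,0
1,3,3,1,1
3,3,1,2,1
3,1,0,3,2
1,1,0,0,3
1,2,0,2,0
t=3: 1,2,0,2,0
1,3,3,1,1
3,3,1,2,2
3,1,0,3,2
1,1,0,0,3
1,2,0,2,0
t=4: 1,2,0,2,0
1,3,3,1,1
3,3,1,2,3
3,1,0,3,2
1,1,0,0,3
1,2,0,2,0
t=5: 1,2,0,2,0
1,3,3,1,2
3,3,1,3,0
3,1,0,3,3
1,1,0,0,3
1,2,0,2,0
t=6: 1,2,0,2,0
1,3,3,1,2
3,3,1,3,1
3,1,0,3,3
1,1,0,0,3
1,2,0,2,0
t=7: 1,2,0,2,0
1,3,3,1,2
3,3,1,3,2
3,1,0,3,3
1,1,0,0,3
1,2,0,2,0
t=8: 1,2,0,2,0
1,3,3,1,2
3,3,1,3,3
3,1,0,3,3
1,1,0,0,3
1,2,0,2,0
t=9: 1,2,0,2,0
1,3,3,2,3
3,3,2,1,2
3,1,1,1,2
1,1,0,2,0
1,2,0,2,1
t=10: 1,2,0,2,0
1,3,3,2,3
3,3,2,1,3
3,1,1,1,2
1,1,0,2,0
1,2,0,2,1
t=11: 1,2,0,2,1
1,3,3,3,0
3,3,2,2,1
3,1,1,1,3
1,1,0,2,0
1,2,0,2,1
t=12: 1,2,0,2,1
1,3,3,3,0
3,3,2,2,2
3,1,1,1,3
1,1,0,2,0
1,2,0,2,1
t=13: 1,2,0,2,1
1,3,3,3,0
3,3,2,2,3
3,1,1,1,3
1,1,0,2,0
1,2,0,2,1
t=14: 1,2,0,2,1
1,3,3,3,1
3,3,2,3,1
3,1,1,2,0
1,1,0,2,1
1,2,0,2,1
t=15: 1,2,0,2,1
1,3,3,3,1
3,3,2,3,2
3,1,1,2,0
1,1,0,2,1
1,2,0,2,1
t=16: 1,2,0,2,1
1,3,3,3,1
3,3,2,3,3
3,1,1,2,0
1,1,0,2,1
1,2,0,2,1
t=17: 1,3,1,3,1
3,1,2,1,3
1,2,1,2,1
0,3,2,3,1
2,1,0,2,1
1,2,0,2,1
t=18: 1,3,1,3,1
3,1,2,1,3
1,2,1,2,2
0,3,2,3,1
2,1,0,2,1
1,2,0,2,1
t=19: 1,3,1,3,1
3,1,2,1,3
1,2,1,2,3
0,3,2,3,1
2,1,0,2,1
1,2,0,2,1
t=20: 1,3,1,3,2
3,1,2,2,0
1,2,1,3,1
0,3,2,3,2
2,1,0,2,1
1,2,0,2,1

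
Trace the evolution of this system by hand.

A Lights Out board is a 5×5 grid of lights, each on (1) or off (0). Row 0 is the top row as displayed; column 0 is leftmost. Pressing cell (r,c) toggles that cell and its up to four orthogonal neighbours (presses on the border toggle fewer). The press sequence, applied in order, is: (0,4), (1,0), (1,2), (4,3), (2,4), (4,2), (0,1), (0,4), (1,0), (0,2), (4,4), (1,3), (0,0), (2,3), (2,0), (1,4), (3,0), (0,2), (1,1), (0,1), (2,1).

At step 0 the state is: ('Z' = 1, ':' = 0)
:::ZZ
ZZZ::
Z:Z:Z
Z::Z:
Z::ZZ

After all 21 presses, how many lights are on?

t=0: :::ZZ
ZZZ::
Z:Z:Z
Z::Z:
Z::ZZ
t=1: :::::
ZZZ:Z
Z:Z:Z
Z::Z:
Z::ZZ
t=2: Z::::
::Z:Z
::Z:Z
Z::Z:
Z::ZZ
t=3: Z:Z::
:Z:ZZ
::::Z
Z::Z:
Z::ZZ
t=4: Z:Z::
:Z:ZZ
::::Z
Z::::
Z:Z::
t=5: Z:Z::
:Z:Z:
:::Z:
Z:::Z
Z:Z::
t=6: Z:Z::
:Z:Z:
:::Z:
Z:Z:Z
ZZ:Z:
t=7: :Z:::
:::Z:
:::Z:
Z:Z:Z
ZZ:Z:
t=8: :Z:ZZ
:::ZZ
:::Z:
Z:Z:Z
ZZ:Z:
t=9: ZZ:ZZ
ZZ:ZZ
Z::Z:
Z:Z:Z
ZZ:Z:
t=10: Z:Z:Z
ZZZZZ
Z::Z:
Z:Z:Z
ZZ:Z:
t=11: Z:Z:Z
ZZZZZ
Z::Z:
Z:Z::
ZZ::Z
t=12: Z:ZZZ
ZZ:::
Z::::
Z:Z::
ZZ::Z
t=13: :ZZZZ
:Z:::
Z::::
Z:Z::
ZZ::Z
t=14: :ZZZZ
:Z:Z:
Z:ZZZ
Z:ZZ:
ZZ::Z
t=15: :ZZZZ
ZZ:Z:
:ZZZZ
::ZZ:
ZZ::Z
t=16: :ZZZ:
ZZ::Z
:ZZZ:
::ZZ:
ZZ::Z
t=17: :ZZZ:
ZZ::Z
ZZZZ:
ZZZZ:
:Z::Z
t=18: :::::
ZZZ:Z
ZZZZ:
ZZZZ:
:Z::Z
t=19: :Z:::
::::Z
Z:ZZ:
ZZZZ:
:Z::Z
t=20: Z:Z::
:Z::Z
Z:ZZ:
ZZZZ:
:Z::Z
t=21: Z:Z::
::::Z
:Z:Z:
Z:ZZ:
:Z::Z

10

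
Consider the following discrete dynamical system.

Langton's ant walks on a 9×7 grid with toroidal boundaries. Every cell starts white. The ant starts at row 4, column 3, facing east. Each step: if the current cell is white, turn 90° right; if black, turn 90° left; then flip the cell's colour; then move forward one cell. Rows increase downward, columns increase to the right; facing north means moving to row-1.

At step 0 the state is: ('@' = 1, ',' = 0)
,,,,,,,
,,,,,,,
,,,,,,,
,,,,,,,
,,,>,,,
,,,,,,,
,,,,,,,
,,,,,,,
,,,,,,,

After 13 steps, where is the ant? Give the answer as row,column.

step 0: ,,,,,,,
,,,,,,,
,,,,,,,
,,,,,,,
,,,>,,,
,,,,,,,
,,,,,,,
,,,,,,,
,,,,,,,
step 1: ,,,,,,,
,,,,,,,
,,,,,,,
,,,,,,,
,,,@,,,
,,,v,,,
,,,,,,,
,,,,,,,
,,,,,,,
step 2: ,,,,,,,
,,,,,,,
,,,,,,,
,,,,,,,
,,,@,,,
,,<@,,,
,,,,,,,
,,,,,,,
,,,,,,,
step 3: ,,,,,,,
,,,,,,,
,,,,,,,
,,,,,,,
,,^@,,,
,,@@,,,
,,,,,,,
,,,,,,,
,,,,,,,
step 4: ,,,,,,,
,,,,,,,
,,,,,,,
,,,,,,,
,,@>,,,
,,@@,,,
,,,,,,,
,,,,,,,
,,,,,,,
step 5: ,,,,,,,
,,,,,,,
,,,,,,,
,,,^,,,
,,@,,,,
,,@@,,,
,,,,,,,
,,,,,,,
,,,,,,,
step 6: ,,,,,,,
,,,,,,,
,,,,,,,
,,,@>,,
,,@,,,,
,,@@,,,
,,,,,,,
,,,,,,,
,,,,,,,
step 7: ,,,,,,,
,,,,,,,
,,,,,,,
,,,@@,,
,,@,v,,
,,@@,,,
,,,,,,,
,,,,,,,
,,,,,,,
step 8: ,,,,,,,
,,,,,,,
,,,,,,,
,,,@@,,
,,@<@,,
,,@@,,,
,,,,,,,
,,,,,,,
,,,,,,,
step 9: ,,,,,,,
,,,,,,,
,,,,,,,
,,,^@,,
,,@@@,,
,,@@,,,
,,,,,,,
,,,,,,,
,,,,,,,
step 10: ,,,,,,,
,,,,,,,
,,,,,,,
,,<,@,,
,,@@@,,
,,@@,,,
,,,,,,,
,,,,,,,
,,,,,,,
step 11: ,,,,,,,
,,,,,,,
,,^,,,,
,,@,@,,
,,@@@,,
,,@@,,,
,,,,,,,
,,,,,,,
,,,,,,,
step 12: ,,,,,,,
,,,,,,,
,,@>,,,
,,@,@,,
,,@@@,,
,,@@,,,
,,,,,,,
,,,,,,,
,,,,,,,
step 13: ,,,,,,,
,,,,,,,
,,@@,,,
,,@v@,,
,,@@@,,
,,@@,,,
,,,,,,,
,,,,,,,
,,,,,,,

3,3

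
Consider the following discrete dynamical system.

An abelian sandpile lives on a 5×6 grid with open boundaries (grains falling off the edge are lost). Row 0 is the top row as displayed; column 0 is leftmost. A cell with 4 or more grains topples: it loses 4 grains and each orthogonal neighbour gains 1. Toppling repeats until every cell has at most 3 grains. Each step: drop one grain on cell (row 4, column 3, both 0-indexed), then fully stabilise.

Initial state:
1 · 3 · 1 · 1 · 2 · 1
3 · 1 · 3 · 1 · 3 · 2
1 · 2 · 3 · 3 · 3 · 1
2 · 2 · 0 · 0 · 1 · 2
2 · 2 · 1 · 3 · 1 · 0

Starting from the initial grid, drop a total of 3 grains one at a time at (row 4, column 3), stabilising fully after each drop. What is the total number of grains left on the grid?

gen 0: 1 · 3 · 1 · 1 · 2 · 1
3 · 1 · 3 · 1 · 3 · 2
1 · 2 · 3 · 3 · 3 · 1
2 · 2 · 0 · 0 · 1 · 2
2 · 2 · 1 · 3 · 1 · 0
gen 1: 1 · 3 · 1 · 1 · 2 · 1
3 · 1 · 3 · 1 · 3 · 2
1 · 2 · 3 · 3 · 3 · 1
2 · 2 · 0 · 1 · 1 · 2
2 · 2 · 2 · 0 · 2 · 0
gen 2: 1 · 3 · 1 · 1 · 2 · 1
3 · 1 · 3 · 1 · 3 · 2
1 · 2 · 3 · 3 · 3 · 1
2 · 2 · 0 · 1 · 1 · 2
2 · 2 · 2 · 1 · 2 · 0
gen 3: 1 · 3 · 1 · 1 · 2 · 1
3 · 1 · 3 · 1 · 3 · 2
1 · 2 · 3 · 3 · 3 · 1
2 · 2 · 0 · 1 · 1 · 2
2 · 2 · 2 · 2 · 2 · 0

53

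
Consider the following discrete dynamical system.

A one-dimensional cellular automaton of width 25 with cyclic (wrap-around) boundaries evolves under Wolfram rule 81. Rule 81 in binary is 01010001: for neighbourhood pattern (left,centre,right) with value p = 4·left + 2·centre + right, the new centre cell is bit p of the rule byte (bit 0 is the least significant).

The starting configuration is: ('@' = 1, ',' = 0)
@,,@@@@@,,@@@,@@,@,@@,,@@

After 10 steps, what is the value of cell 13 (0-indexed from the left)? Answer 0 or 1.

1

gen 0: @,,@@@@@,,@@@,@@,@,@@,,@@
gen 1: @@,,,,,@@,,,@,,@,,,,@@,,,
gen 2: ,@@@@@,,@@@,,@,,@@@,,@@@,
gen 3: ,,,,,@@,,,@@,,@,,,@@,,,@@
gen 4: @@@@,,@@@,,@@,,@@,,@@@,,@
gen 5: ,,,@@,,,@@,,@@,,@@,,,@@,,
gen 6: @@,,@@@,,@@,,@@,,@@@,,@@@
gen 7: ,@@,,,@@,,@@,,@@,,,@@,,,,
gen 8: ,,@@@,,@@,,@@,,@@@,,@@@@@
gen 9: @,,,@@,,@@,,@@,,,@@,,,,,@
gen 10: @@@,,@@,,@@,,@@@,,@@@@@,,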